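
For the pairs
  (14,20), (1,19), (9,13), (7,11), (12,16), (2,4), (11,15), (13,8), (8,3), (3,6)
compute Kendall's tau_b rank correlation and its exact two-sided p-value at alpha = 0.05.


Step 1: Enumerate the 45 unordered pairs (i,j) with i<j and classify each by sign(x_j-x_i) * sign(y_j-y_i).
  (1,2):dx=-13,dy=-1->C; (1,3):dx=-5,dy=-7->C; (1,4):dx=-7,dy=-9->C; (1,5):dx=-2,dy=-4->C
  (1,6):dx=-12,dy=-16->C; (1,7):dx=-3,dy=-5->C; (1,8):dx=-1,dy=-12->C; (1,9):dx=-6,dy=-17->C
  (1,10):dx=-11,dy=-14->C; (2,3):dx=+8,dy=-6->D; (2,4):dx=+6,dy=-8->D; (2,5):dx=+11,dy=-3->D
  (2,6):dx=+1,dy=-15->D; (2,7):dx=+10,dy=-4->D; (2,8):dx=+12,dy=-11->D; (2,9):dx=+7,dy=-16->D
  (2,10):dx=+2,dy=-13->D; (3,4):dx=-2,dy=-2->C; (3,5):dx=+3,dy=+3->C; (3,6):dx=-7,dy=-9->C
  (3,7):dx=+2,dy=+2->C; (3,8):dx=+4,dy=-5->D; (3,9):dx=-1,dy=-10->C; (3,10):dx=-6,dy=-7->C
  (4,5):dx=+5,dy=+5->C; (4,6):dx=-5,dy=-7->C; (4,7):dx=+4,dy=+4->C; (4,8):dx=+6,dy=-3->D
  (4,9):dx=+1,dy=-8->D; (4,10):dx=-4,dy=-5->C; (5,6):dx=-10,dy=-12->C; (5,7):dx=-1,dy=-1->C
  (5,8):dx=+1,dy=-8->D; (5,9):dx=-4,dy=-13->C; (5,10):dx=-9,dy=-10->C; (6,7):dx=+9,dy=+11->C
  (6,8):dx=+11,dy=+4->C; (6,9):dx=+6,dy=-1->D; (6,10):dx=+1,dy=+2->C; (7,8):dx=+2,dy=-7->D
  (7,9):dx=-3,dy=-12->C; (7,10):dx=-8,dy=-9->C; (8,9):dx=-5,dy=-5->C; (8,10):dx=-10,dy=-2->C
  (9,10):dx=-5,dy=+3->D
Step 2: C = 30, D = 15, total pairs = 45.
Step 3: tau = (C - D)/(n(n-1)/2) = (30 - 15)/45 = 0.333333.
Step 4: Exact two-sided p-value (enumerate n! = 3628800 permutations of y under H0): p = 0.216373.
Step 5: alpha = 0.05. fail to reject H0.

tau_b = 0.3333 (C=30, D=15), p = 0.216373, fail to reject H0.


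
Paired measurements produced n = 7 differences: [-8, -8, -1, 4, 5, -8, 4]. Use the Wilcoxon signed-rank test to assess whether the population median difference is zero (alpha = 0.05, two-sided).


Step 1: Drop any zero differences (none here) and take |d_i|.
|d| = [8, 8, 1, 4, 5, 8, 4]
Step 2: Midrank |d_i| (ties get averaged ranks).
ranks: |8|->6, |8|->6, |1|->1, |4|->2.5, |5|->4, |8|->6, |4|->2.5
Step 3: Attach original signs; sum ranks with positive sign and with negative sign.
W+ = 2.5 + 4 + 2.5 = 9
W- = 6 + 6 + 1 + 6 = 19
(Check: W+ + W- = 28 should equal n(n+1)/2 = 28.)
Step 4: Test statistic W = min(W+, W-) = 9.
Step 5: Ties in |d|, so use the tie-corrected normal approximation.
        E[W] = n(n+1)/4 = 7*8/4 = 14.
        Tie groups: |d|=4 (t=2), |d|=8 (t=3); sum(t^3 - t) = 30.
        Var[W] = n(n+1)(2n+1)/24 - sum(t^3-t)/48 = 840/24 - 30/48 = 34.375.
        z = (W - E[W]) / sqrt(Var[W]) = (9 - 14) / 5.8630 = -0.8528.
        Two-sided p = 2*Phi(z) = 0.393769.
Step 6: alpha = 0.05. fail to reject H0.

W+ = 9, W- = 19, W = min = 9, p = 0.393769, fail to reject H0.


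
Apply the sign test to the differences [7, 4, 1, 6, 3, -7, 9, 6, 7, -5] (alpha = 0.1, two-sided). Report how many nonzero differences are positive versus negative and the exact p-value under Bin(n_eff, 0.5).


Step 1: Discard zero differences. Original n = 10; n_eff = number of nonzero differences = 10.
Nonzero differences (with sign): +7, +4, +1, +6, +3, -7, +9, +6, +7, -5
Step 2: Count signs: positive = 8, negative = 2.
Step 3: Under H0: P(positive) = 0.5, so the number of positives S ~ Bin(10, 0.5).
Step 4: Two-sided exact p-value = sum of Bin(10,0.5) probabilities at or below the observed probability = 0.109375.
Step 5: alpha = 0.1. fail to reject H0.

n_eff = 10, pos = 8, neg = 2, p = 0.109375, fail to reject H0.


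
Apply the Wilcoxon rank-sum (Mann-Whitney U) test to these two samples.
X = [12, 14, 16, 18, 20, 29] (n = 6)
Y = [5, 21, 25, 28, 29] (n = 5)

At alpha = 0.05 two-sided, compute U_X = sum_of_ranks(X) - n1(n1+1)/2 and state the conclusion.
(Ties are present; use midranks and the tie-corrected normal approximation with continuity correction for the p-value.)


Step 1: Combine and sort all 11 observations; assign midranks.
sorted (value, group): (5,Y), (12,X), (14,X), (16,X), (18,X), (20,X), (21,Y), (25,Y), (28,Y), (29,X), (29,Y)
ranks: 5->1, 12->2, 14->3, 16->4, 18->5, 20->6, 21->7, 25->8, 28->9, 29->10.5, 29->10.5
Step 2: Rank sum for X: R1 = 2 + 3 + 4 + 5 + 6 + 10.5 = 30.5.
Step 3: U_X = R1 - n1(n1+1)/2 = 30.5 - 6*7/2 = 30.5 - 21 = 9.5.
       U_Y = n1*n2 - U_X = 30 - 9.5 = 20.5.
Step 4: Ties are present, so use the tie-corrected normal approximation (with continuity correction) for the p-value.
Step 5: p-value = 0.360216; compare to alpha = 0.05. fail to reject H0.

U_X = 9.5, p = 0.360216, fail to reject H0 at alpha = 0.05.


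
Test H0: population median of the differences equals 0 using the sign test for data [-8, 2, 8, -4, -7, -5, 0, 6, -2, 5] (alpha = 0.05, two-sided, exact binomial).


Step 1: Discard zero differences. Original n = 10; n_eff = number of nonzero differences = 9.
Nonzero differences (with sign): -8, +2, +8, -4, -7, -5, +6, -2, +5
Step 2: Count signs: positive = 4, negative = 5.
Step 3: Under H0: P(positive) = 0.5, so the number of positives S ~ Bin(9, 0.5).
Step 4: Two-sided exact p-value = sum of Bin(9,0.5) probabilities at or below the observed probability = 1.000000.
Step 5: alpha = 0.05. fail to reject H0.

n_eff = 9, pos = 4, neg = 5, p = 1.000000, fail to reject H0.


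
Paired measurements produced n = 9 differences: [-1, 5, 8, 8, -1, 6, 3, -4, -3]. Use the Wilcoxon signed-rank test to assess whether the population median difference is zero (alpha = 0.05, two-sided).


Step 1: Drop any zero differences (none here) and take |d_i|.
|d| = [1, 5, 8, 8, 1, 6, 3, 4, 3]
Step 2: Midrank |d_i| (ties get averaged ranks).
ranks: |1|->1.5, |5|->6, |8|->8.5, |8|->8.5, |1|->1.5, |6|->7, |3|->3.5, |4|->5, |3|->3.5
Step 3: Attach original signs; sum ranks with positive sign and with negative sign.
W+ = 6 + 8.5 + 8.5 + 7 + 3.5 = 33.5
W- = 1.5 + 1.5 + 5 + 3.5 = 11.5
(Check: W+ + W- = 45 should equal n(n+1)/2 = 45.)
Step 4: Test statistic W = min(W+, W-) = 11.5.
Step 5: Ties in |d|, so use the tie-corrected normal approximation.
        E[W] = n(n+1)/4 = 9*10/4 = 22.5.
        Tie groups: |d|=1 (t=2), |d|=3 (t=2), |d|=8 (t=2); sum(t^3 - t) = 18.
        Var[W] = n(n+1)(2n+1)/24 - sum(t^3-t)/48 = 1710/24 - 18/48 = 70.875.
        z = (W - E[W]) / sqrt(Var[W]) = (11.5 - 22.5) / 8.4187 = -1.3066.
        Two-sided p = 2*Phi(z) = 0.191345.
Step 6: alpha = 0.05. fail to reject H0.

W+ = 33.5, W- = 11.5, W = min = 11.5, p = 0.191345, fail to reject H0.


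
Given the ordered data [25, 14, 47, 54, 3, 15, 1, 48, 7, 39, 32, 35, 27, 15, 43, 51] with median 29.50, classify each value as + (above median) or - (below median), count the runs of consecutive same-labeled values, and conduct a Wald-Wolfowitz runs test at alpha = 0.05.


Step 1: Compute median = 29.50; label A = above, B = below.
Labels in order: BBAABBBABAAABBAA  (n_A = 8, n_B = 8)
Step 2: Count runs R = 8.
Step 3: Under H0 (random ordering), E[R] = 2*n_A*n_B/(n_A+n_B) + 1 = 2*8*8/16 + 1 = 9.0000.
        Var[R] = 2*n_A*n_B*(2*n_A*n_B - n_A - n_B) / ((n_A+n_B)^2 * (n_A+n_B-1)) = 14336/3840 = 3.7333.
        SD[R] = 1.9322.
Step 4: Continuity-corrected z = (R + 0.5 - E[R]) / SD[R] = (8 + 0.5 - 9.0000) / 1.9322 = -0.2588.
Step 5: Two-sided p-value via normal approximation = 2*(1 - Phi(|z|)) = 0.795809.
Step 6: alpha = 0.05. fail to reject H0.

R = 8, z = -0.2588, p = 0.795809, fail to reject H0.


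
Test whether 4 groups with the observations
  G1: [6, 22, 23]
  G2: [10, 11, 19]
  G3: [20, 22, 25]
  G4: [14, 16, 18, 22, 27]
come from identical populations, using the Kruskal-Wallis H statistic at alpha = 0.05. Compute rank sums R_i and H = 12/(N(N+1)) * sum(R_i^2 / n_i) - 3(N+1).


Step 1: Combine all N = 14 observations and assign midranks.
sorted (value, group, rank): (6,G1,1), (10,G2,2), (11,G2,3), (14,G4,4), (16,G4,5), (18,G4,6), (19,G2,7), (20,G3,8), (22,G1,10), (22,G3,10), (22,G4,10), (23,G1,12), (25,G3,13), (27,G4,14)
Step 2: Sum ranks within each group.
R_1 = 23 (n_1 = 3)
R_2 = 12 (n_2 = 3)
R_3 = 31 (n_3 = 3)
R_4 = 39 (n_4 = 5)
Step 3: H = 12/(N(N+1)) * sum(R_i^2/n_i) - 3(N+1)
     = 12/(14*15) * (23^2/3 + 12^2/3 + 31^2/3 + 39^2/5) - 3*15
     = 0.057143 * 848.867 - 45
     = 3.506667.
Step 4: Ties present; correction factor C = 1 - 24/(14^3 - 14) = 0.991209. Corrected H = 3.506667 / 0.991209 = 3.537768.
Step 5: Under H0, H ~ chi^2(3); p-value = 0.315897.
Step 6: alpha = 0.05. fail to reject H0.

H = 3.5378, df = 3, p = 0.315897, fail to reject H0.


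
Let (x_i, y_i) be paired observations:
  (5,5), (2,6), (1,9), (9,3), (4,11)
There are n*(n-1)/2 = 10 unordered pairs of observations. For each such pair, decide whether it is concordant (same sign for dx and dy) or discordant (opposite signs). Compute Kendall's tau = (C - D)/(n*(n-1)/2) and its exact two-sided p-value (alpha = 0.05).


Step 1: Enumerate the 10 unordered pairs (i,j) with i<j and classify each by sign(x_j-x_i) * sign(y_j-y_i).
  (1,2):dx=-3,dy=+1->D; (1,3):dx=-4,dy=+4->D; (1,4):dx=+4,dy=-2->D; (1,5):dx=-1,dy=+6->D
  (2,3):dx=-1,dy=+3->D; (2,4):dx=+7,dy=-3->D; (2,5):dx=+2,dy=+5->C; (3,4):dx=+8,dy=-6->D
  (3,5):dx=+3,dy=+2->C; (4,5):dx=-5,dy=+8->D
Step 2: C = 2, D = 8, total pairs = 10.
Step 3: tau = (C - D)/(n(n-1)/2) = (2 - 8)/10 = -0.600000.
Step 4: Exact two-sided p-value (enumerate n! = 120 permutations of y under H0): p = 0.233333.
Step 5: alpha = 0.05. fail to reject H0.

tau_b = -0.6000 (C=2, D=8), p = 0.233333, fail to reject H0.


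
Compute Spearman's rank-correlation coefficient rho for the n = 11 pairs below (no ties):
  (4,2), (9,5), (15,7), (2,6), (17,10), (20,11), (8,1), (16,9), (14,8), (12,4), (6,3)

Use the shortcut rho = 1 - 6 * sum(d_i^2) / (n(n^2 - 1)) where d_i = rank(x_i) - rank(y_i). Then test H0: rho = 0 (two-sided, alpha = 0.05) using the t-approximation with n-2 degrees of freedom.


Step 1: Rank x and y separately (midranks; no ties here).
rank(x): 4->2, 9->5, 15->8, 2->1, 17->10, 20->11, 8->4, 16->9, 14->7, 12->6, 6->3
rank(y): 2->2, 5->5, 7->7, 6->6, 10->10, 11->11, 1->1, 9->9, 8->8, 4->4, 3->3
Step 2: d_i = R_x(i) - R_y(i); compute d_i^2.
  (2-2)^2=0, (5-5)^2=0, (8-7)^2=1, (1-6)^2=25, (10-10)^2=0, (11-11)^2=0, (4-1)^2=9, (9-9)^2=0, (7-8)^2=1, (6-4)^2=4, (3-3)^2=0
sum(d^2) = 40.
Step 3: rho = 1 - 6*40 / (11*(11^2 - 1)) = 1 - 240/1320 = 0.818182.
Step 4: Under H0, t = rho * sqrt((n-2)/(1-rho^2)) = 4.2691 ~ t(9).
Step 5: Two-sided p-value from the t-distribution with 9 df = 0.002083.
Step 6: alpha = 0.05. reject H0.

rho = 0.8182, p = 0.002083, reject H0 at alpha = 0.05.


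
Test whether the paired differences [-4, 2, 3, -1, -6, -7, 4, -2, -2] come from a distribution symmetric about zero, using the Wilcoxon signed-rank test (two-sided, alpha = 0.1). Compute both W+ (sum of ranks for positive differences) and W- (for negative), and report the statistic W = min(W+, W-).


Step 1: Drop any zero differences (none here) and take |d_i|.
|d| = [4, 2, 3, 1, 6, 7, 4, 2, 2]
Step 2: Midrank |d_i| (ties get averaged ranks).
ranks: |4|->6.5, |2|->3, |3|->5, |1|->1, |6|->8, |7|->9, |4|->6.5, |2|->3, |2|->3
Step 3: Attach original signs; sum ranks with positive sign and with negative sign.
W+ = 3 + 5 + 6.5 = 14.5
W- = 6.5 + 1 + 8 + 9 + 3 + 3 = 30.5
(Check: W+ + W- = 45 should equal n(n+1)/2 = 45.)
Step 4: Test statistic W = min(W+, W-) = 14.5.
Step 5: Ties in |d|, so use the tie-corrected normal approximation.
        E[W] = n(n+1)/4 = 9*10/4 = 22.5.
        Tie groups: |d|=2 (t=3), |d|=4 (t=2); sum(t^3 - t) = 30.
        Var[W] = n(n+1)(2n+1)/24 - sum(t^3-t)/48 = 1710/24 - 30/48 = 70.625.
        z = (W - E[W]) / sqrt(Var[W]) = (14.5 - 22.5) / 8.4039 = -0.9519.
        Two-sided p = 2*Phi(z) = 0.341126.
Step 6: alpha = 0.1. fail to reject H0.

W+ = 14.5, W- = 30.5, W = min = 14.5, p = 0.341126, fail to reject H0.


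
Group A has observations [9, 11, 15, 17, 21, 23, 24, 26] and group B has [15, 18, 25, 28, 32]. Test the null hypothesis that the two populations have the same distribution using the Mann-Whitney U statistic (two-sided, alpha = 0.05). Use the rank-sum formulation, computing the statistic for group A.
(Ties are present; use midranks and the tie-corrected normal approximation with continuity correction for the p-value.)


Step 1: Combine and sort all 13 observations; assign midranks.
sorted (value, group): (9,X), (11,X), (15,X), (15,Y), (17,X), (18,Y), (21,X), (23,X), (24,X), (25,Y), (26,X), (28,Y), (32,Y)
ranks: 9->1, 11->2, 15->3.5, 15->3.5, 17->5, 18->6, 21->7, 23->8, 24->9, 25->10, 26->11, 28->12, 32->13
Step 2: Rank sum for X: R1 = 1 + 2 + 3.5 + 5 + 7 + 8 + 9 + 11 = 46.5.
Step 3: U_X = R1 - n1(n1+1)/2 = 46.5 - 8*9/2 = 46.5 - 36 = 10.5.
       U_Y = n1*n2 - U_X = 40 - 10.5 = 29.5.
Step 4: Ties are present, so use the tie-corrected normal approximation (with continuity correction) for the p-value.
Step 5: p-value = 0.187076; compare to alpha = 0.05. fail to reject H0.

U_X = 10.5, p = 0.187076, fail to reject H0 at alpha = 0.05.


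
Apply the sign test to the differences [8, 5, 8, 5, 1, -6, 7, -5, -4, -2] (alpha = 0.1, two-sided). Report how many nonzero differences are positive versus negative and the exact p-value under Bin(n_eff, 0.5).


Step 1: Discard zero differences. Original n = 10; n_eff = number of nonzero differences = 10.
Nonzero differences (with sign): +8, +5, +8, +5, +1, -6, +7, -5, -4, -2
Step 2: Count signs: positive = 6, negative = 4.
Step 3: Under H0: P(positive) = 0.5, so the number of positives S ~ Bin(10, 0.5).
Step 4: Two-sided exact p-value = sum of Bin(10,0.5) probabilities at or below the observed probability = 0.753906.
Step 5: alpha = 0.1. fail to reject H0.

n_eff = 10, pos = 6, neg = 4, p = 0.753906, fail to reject H0.


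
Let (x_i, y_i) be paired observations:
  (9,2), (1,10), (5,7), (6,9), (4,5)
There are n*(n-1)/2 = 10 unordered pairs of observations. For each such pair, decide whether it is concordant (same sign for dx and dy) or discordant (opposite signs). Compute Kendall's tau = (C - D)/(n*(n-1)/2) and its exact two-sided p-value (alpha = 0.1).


Step 1: Enumerate the 10 unordered pairs (i,j) with i<j and classify each by sign(x_j-x_i) * sign(y_j-y_i).
  (1,2):dx=-8,dy=+8->D; (1,3):dx=-4,dy=+5->D; (1,4):dx=-3,dy=+7->D; (1,5):dx=-5,dy=+3->D
  (2,3):dx=+4,dy=-3->D; (2,4):dx=+5,dy=-1->D; (2,5):dx=+3,dy=-5->D; (3,4):dx=+1,dy=+2->C
  (3,5):dx=-1,dy=-2->C; (4,5):dx=-2,dy=-4->C
Step 2: C = 3, D = 7, total pairs = 10.
Step 3: tau = (C - D)/(n(n-1)/2) = (3 - 7)/10 = -0.400000.
Step 4: Exact two-sided p-value (enumerate n! = 120 permutations of y under H0): p = 0.483333.
Step 5: alpha = 0.1. fail to reject H0.

tau_b = -0.4000 (C=3, D=7), p = 0.483333, fail to reject H0.


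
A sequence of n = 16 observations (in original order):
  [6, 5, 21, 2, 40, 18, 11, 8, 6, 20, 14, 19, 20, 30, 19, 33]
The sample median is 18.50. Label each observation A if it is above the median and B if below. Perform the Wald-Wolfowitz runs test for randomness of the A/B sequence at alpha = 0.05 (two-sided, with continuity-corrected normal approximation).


Step 1: Compute median = 18.50; label A = above, B = below.
Labels in order: BBABABBBBABAAAAA  (n_A = 8, n_B = 8)
Step 2: Count runs R = 8.
Step 3: Under H0 (random ordering), E[R] = 2*n_A*n_B/(n_A+n_B) + 1 = 2*8*8/16 + 1 = 9.0000.
        Var[R] = 2*n_A*n_B*(2*n_A*n_B - n_A - n_B) / ((n_A+n_B)^2 * (n_A+n_B-1)) = 14336/3840 = 3.7333.
        SD[R] = 1.9322.
Step 4: Continuity-corrected z = (R + 0.5 - E[R]) / SD[R] = (8 + 0.5 - 9.0000) / 1.9322 = -0.2588.
Step 5: Two-sided p-value via normal approximation = 2*(1 - Phi(|z|)) = 0.795809.
Step 6: alpha = 0.05. fail to reject H0.

R = 8, z = -0.2588, p = 0.795809, fail to reject H0.


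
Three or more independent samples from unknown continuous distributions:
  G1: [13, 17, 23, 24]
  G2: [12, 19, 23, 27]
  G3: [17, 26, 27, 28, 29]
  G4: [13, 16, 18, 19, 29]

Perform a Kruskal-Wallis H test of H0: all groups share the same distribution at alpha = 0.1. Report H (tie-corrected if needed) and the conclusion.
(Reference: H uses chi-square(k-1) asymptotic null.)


Step 1: Combine all N = 18 observations and assign midranks.
sorted (value, group, rank): (12,G2,1), (13,G1,2.5), (13,G4,2.5), (16,G4,4), (17,G1,5.5), (17,G3,5.5), (18,G4,7), (19,G2,8.5), (19,G4,8.5), (23,G1,10.5), (23,G2,10.5), (24,G1,12), (26,G3,13), (27,G2,14.5), (27,G3,14.5), (28,G3,16), (29,G3,17.5), (29,G4,17.5)
Step 2: Sum ranks within each group.
R_1 = 30.5 (n_1 = 4)
R_2 = 34.5 (n_2 = 4)
R_3 = 66.5 (n_3 = 5)
R_4 = 39.5 (n_4 = 5)
Step 3: H = 12/(N(N+1)) * sum(R_i^2/n_i) - 3(N+1)
     = 12/(18*19) * (30.5^2/4 + 34.5^2/4 + 66.5^2/5 + 39.5^2/5) - 3*19
     = 0.035088 * 1726.62 - 57
     = 3.583333.
Step 4: Ties present; correction factor C = 1 - 36/(18^3 - 18) = 0.993808. Corrected H = 3.583333 / 0.993808 = 3.605659.
Step 5: Under H0, H ~ chi^2(3); p-value = 0.307315.
Step 6: alpha = 0.1. fail to reject H0.

H = 3.6057, df = 3, p = 0.307315, fail to reject H0.


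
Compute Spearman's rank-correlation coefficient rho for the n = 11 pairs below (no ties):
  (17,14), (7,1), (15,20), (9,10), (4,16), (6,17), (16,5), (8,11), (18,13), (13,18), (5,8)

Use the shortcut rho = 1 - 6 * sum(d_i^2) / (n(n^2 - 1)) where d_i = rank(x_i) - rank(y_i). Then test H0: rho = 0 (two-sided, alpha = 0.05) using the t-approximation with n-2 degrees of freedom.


Step 1: Rank x and y separately (midranks; no ties here).
rank(x): 17->10, 7->4, 15->8, 9->6, 4->1, 6->3, 16->9, 8->5, 18->11, 13->7, 5->2
rank(y): 14->7, 1->1, 20->11, 10->4, 16->8, 17->9, 5->2, 11->5, 13->6, 18->10, 8->3
Step 2: d_i = R_x(i) - R_y(i); compute d_i^2.
  (10-7)^2=9, (4-1)^2=9, (8-11)^2=9, (6-4)^2=4, (1-8)^2=49, (3-9)^2=36, (9-2)^2=49, (5-5)^2=0, (11-6)^2=25, (7-10)^2=9, (2-3)^2=1
sum(d^2) = 200.
Step 3: rho = 1 - 6*200 / (11*(11^2 - 1)) = 1 - 1200/1320 = 0.090909.
Step 4: Under H0, t = rho * sqrt((n-2)/(1-rho^2)) = 0.2739 ~ t(9).
Step 5: Two-sided p-value from the t-distribution with 9 df = 0.790373.
Step 6: alpha = 0.05. fail to reject H0.

rho = 0.0909, p = 0.790373, fail to reject H0 at alpha = 0.05.


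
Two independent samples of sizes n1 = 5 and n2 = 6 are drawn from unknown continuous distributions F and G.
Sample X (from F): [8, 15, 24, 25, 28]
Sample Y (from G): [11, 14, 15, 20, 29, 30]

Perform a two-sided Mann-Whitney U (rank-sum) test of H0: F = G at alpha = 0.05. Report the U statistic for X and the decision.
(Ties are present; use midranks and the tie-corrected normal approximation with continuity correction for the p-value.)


Step 1: Combine and sort all 11 observations; assign midranks.
sorted (value, group): (8,X), (11,Y), (14,Y), (15,X), (15,Y), (20,Y), (24,X), (25,X), (28,X), (29,Y), (30,Y)
ranks: 8->1, 11->2, 14->3, 15->4.5, 15->4.5, 20->6, 24->7, 25->8, 28->9, 29->10, 30->11
Step 2: Rank sum for X: R1 = 1 + 4.5 + 7 + 8 + 9 = 29.5.
Step 3: U_X = R1 - n1(n1+1)/2 = 29.5 - 5*6/2 = 29.5 - 15 = 14.5.
       U_Y = n1*n2 - U_X = 30 - 14.5 = 15.5.
Step 4: Ties are present, so use the tie-corrected normal approximation (with continuity correction) for the p-value.
Step 5: p-value = 1.000000; compare to alpha = 0.05. fail to reject H0.

U_X = 14.5, p = 1.000000, fail to reject H0 at alpha = 0.05.


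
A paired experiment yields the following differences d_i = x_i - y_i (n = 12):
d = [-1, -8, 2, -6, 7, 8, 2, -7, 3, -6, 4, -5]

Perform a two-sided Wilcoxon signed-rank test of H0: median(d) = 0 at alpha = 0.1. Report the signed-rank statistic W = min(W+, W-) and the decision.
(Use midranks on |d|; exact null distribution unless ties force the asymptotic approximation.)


Step 1: Drop any zero differences (none here) and take |d_i|.
|d| = [1, 8, 2, 6, 7, 8, 2, 7, 3, 6, 4, 5]
Step 2: Midrank |d_i| (ties get averaged ranks).
ranks: |1|->1, |8|->11.5, |2|->2.5, |6|->7.5, |7|->9.5, |8|->11.5, |2|->2.5, |7|->9.5, |3|->4, |6|->7.5, |4|->5, |5|->6
Step 3: Attach original signs; sum ranks with positive sign and with negative sign.
W+ = 2.5 + 9.5 + 11.5 + 2.5 + 4 + 5 = 35
W- = 1 + 11.5 + 7.5 + 9.5 + 7.5 + 6 = 43
(Check: W+ + W- = 78 should equal n(n+1)/2 = 78.)
Step 4: Test statistic W = min(W+, W-) = 35.
Step 5: Ties in |d|, so use the tie-corrected normal approximation.
        E[W] = n(n+1)/4 = 12*13/4 = 39.
        Tie groups: |d|=2 (t=2), |d|=6 (t=2), |d|=7 (t=2), |d|=8 (t=2); sum(t^3 - t) = 24.
        Var[W] = n(n+1)(2n+1)/24 - sum(t^3-t)/48 = 3900/24 - 24/48 = 162.
        z = (W - E[W]) / sqrt(Var[W]) = (35 - 39) / 12.7279 = -0.3143.
        Two-sided p = 2*Phi(z) = 0.753316.
Step 6: alpha = 0.1. fail to reject H0.

W+ = 35, W- = 43, W = min = 35, p = 0.753316, fail to reject H0.


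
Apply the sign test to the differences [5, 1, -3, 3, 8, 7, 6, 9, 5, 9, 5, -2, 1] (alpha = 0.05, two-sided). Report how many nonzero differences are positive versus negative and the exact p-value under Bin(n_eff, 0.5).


Step 1: Discard zero differences. Original n = 13; n_eff = number of nonzero differences = 13.
Nonzero differences (with sign): +5, +1, -3, +3, +8, +7, +6, +9, +5, +9, +5, -2, +1
Step 2: Count signs: positive = 11, negative = 2.
Step 3: Under H0: P(positive) = 0.5, so the number of positives S ~ Bin(13, 0.5).
Step 4: Two-sided exact p-value = sum of Bin(13,0.5) probabilities at or below the observed probability = 0.022461.
Step 5: alpha = 0.05. reject H0.

n_eff = 13, pos = 11, neg = 2, p = 0.022461, reject H0.


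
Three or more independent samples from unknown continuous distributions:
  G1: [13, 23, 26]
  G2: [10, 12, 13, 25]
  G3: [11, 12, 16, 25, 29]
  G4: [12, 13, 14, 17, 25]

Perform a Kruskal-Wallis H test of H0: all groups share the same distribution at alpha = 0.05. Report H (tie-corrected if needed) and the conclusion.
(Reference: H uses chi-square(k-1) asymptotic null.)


Step 1: Combine all N = 17 observations and assign midranks.
sorted (value, group, rank): (10,G2,1), (11,G3,2), (12,G2,4), (12,G3,4), (12,G4,4), (13,G1,7), (13,G2,7), (13,G4,7), (14,G4,9), (16,G3,10), (17,G4,11), (23,G1,12), (25,G2,14), (25,G3,14), (25,G4,14), (26,G1,16), (29,G3,17)
Step 2: Sum ranks within each group.
R_1 = 35 (n_1 = 3)
R_2 = 26 (n_2 = 4)
R_3 = 47 (n_3 = 5)
R_4 = 45 (n_4 = 5)
Step 3: H = 12/(N(N+1)) * sum(R_i^2/n_i) - 3(N+1)
     = 12/(17*18) * (35^2/3 + 26^2/4 + 47^2/5 + 45^2/5) - 3*18
     = 0.039216 * 1424.13 - 54
     = 1.848366.
Step 4: Ties present; correction factor C = 1 - 72/(17^3 - 17) = 0.985294. Corrected H = 1.848366 / 0.985294 = 1.875954.
Step 5: Under H0, H ~ chi^2(3); p-value = 0.598548.
Step 6: alpha = 0.05. fail to reject H0.

H = 1.8760, df = 3, p = 0.598548, fail to reject H0.


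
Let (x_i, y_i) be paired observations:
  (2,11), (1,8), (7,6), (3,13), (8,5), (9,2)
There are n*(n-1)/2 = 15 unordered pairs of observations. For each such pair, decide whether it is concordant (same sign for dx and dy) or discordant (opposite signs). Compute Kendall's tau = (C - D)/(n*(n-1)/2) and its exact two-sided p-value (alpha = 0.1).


Step 1: Enumerate the 15 unordered pairs (i,j) with i<j and classify each by sign(x_j-x_i) * sign(y_j-y_i).
  (1,2):dx=-1,dy=-3->C; (1,3):dx=+5,dy=-5->D; (1,4):dx=+1,dy=+2->C; (1,5):dx=+6,dy=-6->D
  (1,6):dx=+7,dy=-9->D; (2,3):dx=+6,dy=-2->D; (2,4):dx=+2,dy=+5->C; (2,5):dx=+7,dy=-3->D
  (2,6):dx=+8,dy=-6->D; (3,4):dx=-4,dy=+7->D; (3,5):dx=+1,dy=-1->D; (3,6):dx=+2,dy=-4->D
  (4,5):dx=+5,dy=-8->D; (4,6):dx=+6,dy=-11->D; (5,6):dx=+1,dy=-3->D
Step 2: C = 3, D = 12, total pairs = 15.
Step 3: tau = (C - D)/(n(n-1)/2) = (3 - 12)/15 = -0.600000.
Step 4: Exact two-sided p-value (enumerate n! = 720 permutations of y under H0): p = 0.136111.
Step 5: alpha = 0.1. fail to reject H0.

tau_b = -0.6000 (C=3, D=12), p = 0.136111, fail to reject H0.


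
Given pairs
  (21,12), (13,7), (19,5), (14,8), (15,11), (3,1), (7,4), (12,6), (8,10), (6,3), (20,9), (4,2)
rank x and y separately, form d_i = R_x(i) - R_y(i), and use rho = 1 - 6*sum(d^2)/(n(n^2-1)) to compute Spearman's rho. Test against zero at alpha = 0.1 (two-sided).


Step 1: Rank x and y separately (midranks; no ties here).
rank(x): 21->12, 13->7, 19->10, 14->8, 15->9, 3->1, 7->4, 12->6, 8->5, 6->3, 20->11, 4->2
rank(y): 12->12, 7->7, 5->5, 8->8, 11->11, 1->1, 4->4, 6->6, 10->10, 3->3, 9->9, 2->2
Step 2: d_i = R_x(i) - R_y(i); compute d_i^2.
  (12-12)^2=0, (7-7)^2=0, (10-5)^2=25, (8-8)^2=0, (9-11)^2=4, (1-1)^2=0, (4-4)^2=0, (6-6)^2=0, (5-10)^2=25, (3-3)^2=0, (11-9)^2=4, (2-2)^2=0
sum(d^2) = 58.
Step 3: rho = 1 - 6*58 / (12*(12^2 - 1)) = 1 - 348/1716 = 0.797203.
Step 4: Under H0, t = rho * sqrt((n-2)/(1-rho^2)) = 4.1758 ~ t(10).
Step 5: Two-sided p-value from the t-distribution with 10 df = 0.001900.
Step 6: alpha = 0.1. reject H0.

rho = 0.7972, p = 0.001900, reject H0 at alpha = 0.1.


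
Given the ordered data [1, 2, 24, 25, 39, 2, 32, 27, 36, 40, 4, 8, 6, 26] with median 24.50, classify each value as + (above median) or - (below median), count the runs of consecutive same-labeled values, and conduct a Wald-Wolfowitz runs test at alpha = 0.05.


Step 1: Compute median = 24.50; label A = above, B = below.
Labels in order: BBBAABAAAABBBA  (n_A = 7, n_B = 7)
Step 2: Count runs R = 6.
Step 3: Under H0 (random ordering), E[R] = 2*n_A*n_B/(n_A+n_B) + 1 = 2*7*7/14 + 1 = 8.0000.
        Var[R] = 2*n_A*n_B*(2*n_A*n_B - n_A - n_B) / ((n_A+n_B)^2 * (n_A+n_B-1)) = 8232/2548 = 3.2308.
        SD[R] = 1.7974.
Step 4: Continuity-corrected z = (R + 0.5 - E[R]) / SD[R] = (6 + 0.5 - 8.0000) / 1.7974 = -0.8345.
Step 5: Two-sided p-value via normal approximation = 2*(1 - Phi(|z|)) = 0.403986.
Step 6: alpha = 0.05. fail to reject H0.

R = 6, z = -0.8345, p = 0.403986, fail to reject H0.


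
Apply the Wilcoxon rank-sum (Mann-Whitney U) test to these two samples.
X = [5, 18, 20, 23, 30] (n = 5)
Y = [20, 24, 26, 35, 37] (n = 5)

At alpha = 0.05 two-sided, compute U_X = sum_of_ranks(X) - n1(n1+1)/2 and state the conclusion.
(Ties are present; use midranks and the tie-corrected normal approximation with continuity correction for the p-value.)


Step 1: Combine and sort all 10 observations; assign midranks.
sorted (value, group): (5,X), (18,X), (20,X), (20,Y), (23,X), (24,Y), (26,Y), (30,X), (35,Y), (37,Y)
ranks: 5->1, 18->2, 20->3.5, 20->3.5, 23->5, 24->6, 26->7, 30->8, 35->9, 37->10
Step 2: Rank sum for X: R1 = 1 + 2 + 3.5 + 5 + 8 = 19.5.
Step 3: U_X = R1 - n1(n1+1)/2 = 19.5 - 5*6/2 = 19.5 - 15 = 4.5.
       U_Y = n1*n2 - U_X = 25 - 4.5 = 20.5.
Step 4: Ties are present, so use the tie-corrected normal approximation (with continuity correction) for the p-value.
Step 5: p-value = 0.116074; compare to alpha = 0.05. fail to reject H0.

U_X = 4.5, p = 0.116074, fail to reject H0 at alpha = 0.05.


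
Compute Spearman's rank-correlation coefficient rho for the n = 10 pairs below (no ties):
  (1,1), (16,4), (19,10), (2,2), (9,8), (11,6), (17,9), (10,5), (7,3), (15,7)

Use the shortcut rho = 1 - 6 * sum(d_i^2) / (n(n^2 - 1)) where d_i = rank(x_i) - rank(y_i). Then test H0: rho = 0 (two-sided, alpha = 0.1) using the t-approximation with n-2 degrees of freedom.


Step 1: Rank x and y separately (midranks; no ties here).
rank(x): 1->1, 16->8, 19->10, 2->2, 9->4, 11->6, 17->9, 10->5, 7->3, 15->7
rank(y): 1->1, 4->4, 10->10, 2->2, 8->8, 6->6, 9->9, 5->5, 3->3, 7->7
Step 2: d_i = R_x(i) - R_y(i); compute d_i^2.
  (1-1)^2=0, (8-4)^2=16, (10-10)^2=0, (2-2)^2=0, (4-8)^2=16, (6-6)^2=0, (9-9)^2=0, (5-5)^2=0, (3-3)^2=0, (7-7)^2=0
sum(d^2) = 32.
Step 3: rho = 1 - 6*32 / (10*(10^2 - 1)) = 1 - 192/990 = 0.806061.
Step 4: Under H0, t = rho * sqrt((n-2)/(1-rho^2)) = 3.8522 ~ t(8).
Step 5: Two-sided p-value from the t-distribution with 8 df = 0.004862.
Step 6: alpha = 0.1. reject H0.

rho = 0.8061, p = 0.004862, reject H0 at alpha = 0.1.


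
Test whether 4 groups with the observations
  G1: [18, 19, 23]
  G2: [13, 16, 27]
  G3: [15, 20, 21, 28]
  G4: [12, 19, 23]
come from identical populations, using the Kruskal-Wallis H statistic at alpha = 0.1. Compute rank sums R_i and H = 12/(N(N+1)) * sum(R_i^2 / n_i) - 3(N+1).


Step 1: Combine all N = 13 observations and assign midranks.
sorted (value, group, rank): (12,G4,1), (13,G2,2), (15,G3,3), (16,G2,4), (18,G1,5), (19,G1,6.5), (19,G4,6.5), (20,G3,8), (21,G3,9), (23,G1,10.5), (23,G4,10.5), (27,G2,12), (28,G3,13)
Step 2: Sum ranks within each group.
R_1 = 22 (n_1 = 3)
R_2 = 18 (n_2 = 3)
R_3 = 33 (n_3 = 4)
R_4 = 18 (n_4 = 3)
Step 3: H = 12/(N(N+1)) * sum(R_i^2/n_i) - 3(N+1)
     = 12/(13*14) * (22^2/3 + 18^2/3 + 33^2/4 + 18^2/3) - 3*14
     = 0.065934 * 649.583 - 42
     = 0.829670.
Step 4: Ties present; correction factor C = 1 - 12/(13^3 - 13) = 0.994505. Corrected H = 0.829670 / 0.994505 = 0.834254.
Step 5: Under H0, H ~ chi^2(3); p-value = 0.841258.
Step 6: alpha = 0.1. fail to reject H0.

H = 0.8343, df = 3, p = 0.841258, fail to reject H0.


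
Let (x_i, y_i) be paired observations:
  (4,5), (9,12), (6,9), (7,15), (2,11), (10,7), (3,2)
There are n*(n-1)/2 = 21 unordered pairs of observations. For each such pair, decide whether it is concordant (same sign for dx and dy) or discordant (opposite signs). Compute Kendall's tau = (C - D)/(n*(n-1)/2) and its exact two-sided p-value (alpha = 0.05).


Step 1: Enumerate the 21 unordered pairs (i,j) with i<j and classify each by sign(x_j-x_i) * sign(y_j-y_i).
  (1,2):dx=+5,dy=+7->C; (1,3):dx=+2,dy=+4->C; (1,4):dx=+3,dy=+10->C; (1,5):dx=-2,dy=+6->D
  (1,6):dx=+6,dy=+2->C; (1,7):dx=-1,dy=-3->C; (2,3):dx=-3,dy=-3->C; (2,4):dx=-2,dy=+3->D
  (2,5):dx=-7,dy=-1->C; (2,6):dx=+1,dy=-5->D; (2,7):dx=-6,dy=-10->C; (3,4):dx=+1,dy=+6->C
  (3,5):dx=-4,dy=+2->D; (3,6):dx=+4,dy=-2->D; (3,7):dx=-3,dy=-7->C; (4,5):dx=-5,dy=-4->C
  (4,6):dx=+3,dy=-8->D; (4,7):dx=-4,dy=-13->C; (5,6):dx=+8,dy=-4->D; (5,7):dx=+1,dy=-9->D
  (6,7):dx=-7,dy=-5->C
Step 2: C = 13, D = 8, total pairs = 21.
Step 3: tau = (C - D)/(n(n-1)/2) = (13 - 8)/21 = 0.238095.
Step 4: Exact two-sided p-value (enumerate n! = 5040 permutations of y under H0): p = 0.561905.
Step 5: alpha = 0.05. fail to reject H0.

tau_b = 0.2381 (C=13, D=8), p = 0.561905, fail to reject H0.


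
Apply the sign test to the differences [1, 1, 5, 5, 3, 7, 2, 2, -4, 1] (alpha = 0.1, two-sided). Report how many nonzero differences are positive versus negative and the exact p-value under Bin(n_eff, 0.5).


Step 1: Discard zero differences. Original n = 10; n_eff = number of nonzero differences = 10.
Nonzero differences (with sign): +1, +1, +5, +5, +3, +7, +2, +2, -4, +1
Step 2: Count signs: positive = 9, negative = 1.
Step 3: Under H0: P(positive) = 0.5, so the number of positives S ~ Bin(10, 0.5).
Step 4: Two-sided exact p-value = sum of Bin(10,0.5) probabilities at or below the observed probability = 0.021484.
Step 5: alpha = 0.1. reject H0.

n_eff = 10, pos = 9, neg = 1, p = 0.021484, reject H0.


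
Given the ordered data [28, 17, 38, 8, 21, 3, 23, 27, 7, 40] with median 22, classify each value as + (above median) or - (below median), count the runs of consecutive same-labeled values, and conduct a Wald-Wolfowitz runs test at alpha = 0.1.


Step 1: Compute median = 22; label A = above, B = below.
Labels in order: ABABBBAABA  (n_A = 5, n_B = 5)
Step 2: Count runs R = 7.
Step 3: Under H0 (random ordering), E[R] = 2*n_A*n_B/(n_A+n_B) + 1 = 2*5*5/10 + 1 = 6.0000.
        Var[R] = 2*n_A*n_B*(2*n_A*n_B - n_A - n_B) / ((n_A+n_B)^2 * (n_A+n_B-1)) = 2000/900 = 2.2222.
        SD[R] = 1.4907.
Step 4: Continuity-corrected z = (R - 0.5 - E[R]) / SD[R] = (7 - 0.5 - 6.0000) / 1.4907 = 0.3354.
Step 5: Two-sided p-value via normal approximation = 2*(1 - Phi(|z|)) = 0.737316.
Step 6: alpha = 0.1. fail to reject H0.

R = 7, z = 0.3354, p = 0.737316, fail to reject H0.


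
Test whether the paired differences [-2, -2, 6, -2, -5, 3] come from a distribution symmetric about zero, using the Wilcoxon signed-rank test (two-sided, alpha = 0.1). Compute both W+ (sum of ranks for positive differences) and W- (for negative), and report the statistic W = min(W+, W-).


Step 1: Drop any zero differences (none here) and take |d_i|.
|d| = [2, 2, 6, 2, 5, 3]
Step 2: Midrank |d_i| (ties get averaged ranks).
ranks: |2|->2, |2|->2, |6|->6, |2|->2, |5|->5, |3|->4
Step 3: Attach original signs; sum ranks with positive sign and with negative sign.
W+ = 6 + 4 = 10
W- = 2 + 2 + 2 + 5 = 11
(Check: W+ + W- = 21 should equal n(n+1)/2 = 21.)
Step 4: Test statistic W = min(W+, W-) = 10.
Step 5: Ties in |d|, so use the tie-corrected normal approximation.
        E[W] = n(n+1)/4 = 6*7/4 = 10.5.
        Tie groups: |d|=2 (t=3); sum(t^3 - t) = 24.
        Var[W] = n(n+1)(2n+1)/24 - sum(t^3-t)/48 = 546/24 - 24/48 = 22.25.
        z = (W - E[W]) / sqrt(Var[W]) = (10 - 10.5) / 4.7170 = -0.1060.
        Two-sided p = 2*Phi(z) = 0.915583.
Step 6: alpha = 0.1. fail to reject H0.

W+ = 10, W- = 11, W = min = 10, p = 0.915583, fail to reject H0.


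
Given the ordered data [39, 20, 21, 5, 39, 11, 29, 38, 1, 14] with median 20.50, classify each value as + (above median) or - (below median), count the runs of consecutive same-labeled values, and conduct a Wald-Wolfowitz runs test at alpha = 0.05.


Step 1: Compute median = 20.50; label A = above, B = below.
Labels in order: ABABABAABB  (n_A = 5, n_B = 5)
Step 2: Count runs R = 8.
Step 3: Under H0 (random ordering), E[R] = 2*n_A*n_B/(n_A+n_B) + 1 = 2*5*5/10 + 1 = 6.0000.
        Var[R] = 2*n_A*n_B*(2*n_A*n_B - n_A - n_B) / ((n_A+n_B)^2 * (n_A+n_B-1)) = 2000/900 = 2.2222.
        SD[R] = 1.4907.
Step 4: Continuity-corrected z = (R - 0.5 - E[R]) / SD[R] = (8 - 0.5 - 6.0000) / 1.4907 = 1.0062.
Step 5: Two-sided p-value via normal approximation = 2*(1 - Phi(|z|)) = 0.314305.
Step 6: alpha = 0.05. fail to reject H0.

R = 8, z = 1.0062, p = 0.314305, fail to reject H0.


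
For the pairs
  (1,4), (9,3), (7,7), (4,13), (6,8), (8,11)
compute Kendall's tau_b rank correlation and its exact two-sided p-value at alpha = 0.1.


Step 1: Enumerate the 15 unordered pairs (i,j) with i<j and classify each by sign(x_j-x_i) * sign(y_j-y_i).
  (1,2):dx=+8,dy=-1->D; (1,3):dx=+6,dy=+3->C; (1,4):dx=+3,dy=+9->C; (1,5):dx=+5,dy=+4->C
  (1,6):dx=+7,dy=+7->C; (2,3):dx=-2,dy=+4->D; (2,4):dx=-5,dy=+10->D; (2,5):dx=-3,dy=+5->D
  (2,6):dx=-1,dy=+8->D; (3,4):dx=-3,dy=+6->D; (3,5):dx=-1,dy=+1->D; (3,6):dx=+1,dy=+4->C
  (4,5):dx=+2,dy=-5->D; (4,6):dx=+4,dy=-2->D; (5,6):dx=+2,dy=+3->C
Step 2: C = 6, D = 9, total pairs = 15.
Step 3: tau = (C - D)/(n(n-1)/2) = (6 - 9)/15 = -0.200000.
Step 4: Exact two-sided p-value (enumerate n! = 720 permutations of y under H0): p = 0.719444.
Step 5: alpha = 0.1. fail to reject H0.

tau_b = -0.2000 (C=6, D=9), p = 0.719444, fail to reject H0.


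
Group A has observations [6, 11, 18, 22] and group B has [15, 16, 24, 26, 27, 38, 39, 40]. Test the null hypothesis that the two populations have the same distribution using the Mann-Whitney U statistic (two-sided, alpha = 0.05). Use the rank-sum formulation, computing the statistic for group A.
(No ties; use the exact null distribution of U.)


Step 1: Combine and sort all 12 observations; assign midranks.
sorted (value, group): (6,X), (11,X), (15,Y), (16,Y), (18,X), (22,X), (24,Y), (26,Y), (27,Y), (38,Y), (39,Y), (40,Y)
ranks: 6->1, 11->2, 15->3, 16->4, 18->5, 22->6, 24->7, 26->8, 27->9, 38->10, 39->11, 40->12
Step 2: Rank sum for X: R1 = 1 + 2 + 5 + 6 = 14.
Step 3: U_X = R1 - n1(n1+1)/2 = 14 - 4*5/2 = 14 - 10 = 4.
       U_Y = n1*n2 - U_X = 32 - 4 = 28.
Step 4: No ties, so the exact null distribution of U (based on enumerating the C(12,4) = 495 equally likely rank assignments) gives the two-sided p-value.
Step 5: p-value = 0.048485; compare to alpha = 0.05. reject H0.

U_X = 4, p = 0.048485, reject H0 at alpha = 0.05.


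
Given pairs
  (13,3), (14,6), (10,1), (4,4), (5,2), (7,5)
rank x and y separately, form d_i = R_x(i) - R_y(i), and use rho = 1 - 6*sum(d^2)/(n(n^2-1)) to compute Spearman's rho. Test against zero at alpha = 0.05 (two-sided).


Step 1: Rank x and y separately (midranks; no ties here).
rank(x): 13->5, 14->6, 10->4, 4->1, 5->2, 7->3
rank(y): 3->3, 6->6, 1->1, 4->4, 2->2, 5->5
Step 2: d_i = R_x(i) - R_y(i); compute d_i^2.
  (5-3)^2=4, (6-6)^2=0, (4-1)^2=9, (1-4)^2=9, (2-2)^2=0, (3-5)^2=4
sum(d^2) = 26.
Step 3: rho = 1 - 6*26 / (6*(6^2 - 1)) = 1 - 156/210 = 0.257143.
Step 4: Under H0, t = rho * sqrt((n-2)/(1-rho^2)) = 0.5322 ~ t(4).
Step 5: Two-sided p-value from the t-distribution with 4 df = 0.622787.
Step 6: alpha = 0.05. fail to reject H0.

rho = 0.2571, p = 0.622787, fail to reject H0 at alpha = 0.05.


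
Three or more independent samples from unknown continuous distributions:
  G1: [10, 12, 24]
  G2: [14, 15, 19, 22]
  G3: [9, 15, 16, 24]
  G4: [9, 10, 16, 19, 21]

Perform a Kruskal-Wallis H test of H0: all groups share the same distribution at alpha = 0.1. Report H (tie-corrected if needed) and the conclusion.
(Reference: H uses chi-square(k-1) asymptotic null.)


Step 1: Combine all N = 16 observations and assign midranks.
sorted (value, group, rank): (9,G3,1.5), (9,G4,1.5), (10,G1,3.5), (10,G4,3.5), (12,G1,5), (14,G2,6), (15,G2,7.5), (15,G3,7.5), (16,G3,9.5), (16,G4,9.5), (19,G2,11.5), (19,G4,11.5), (21,G4,13), (22,G2,14), (24,G1,15.5), (24,G3,15.5)
Step 2: Sum ranks within each group.
R_1 = 24 (n_1 = 3)
R_2 = 39 (n_2 = 4)
R_3 = 34 (n_3 = 4)
R_4 = 39 (n_4 = 5)
Step 3: H = 12/(N(N+1)) * sum(R_i^2/n_i) - 3(N+1)
     = 12/(16*17) * (24^2/3 + 39^2/4 + 34^2/4 + 39^2/5) - 3*17
     = 0.044118 * 1165.45 - 51
     = 0.416912.
Step 4: Ties present; correction factor C = 1 - 36/(16^3 - 16) = 0.991176. Corrected H = 0.416912 / 0.991176 = 0.420623.
Step 5: Under H0, H ~ chi^2(3); p-value = 0.935950.
Step 6: alpha = 0.1. fail to reject H0.

H = 0.4206, df = 3, p = 0.935950, fail to reject H0.


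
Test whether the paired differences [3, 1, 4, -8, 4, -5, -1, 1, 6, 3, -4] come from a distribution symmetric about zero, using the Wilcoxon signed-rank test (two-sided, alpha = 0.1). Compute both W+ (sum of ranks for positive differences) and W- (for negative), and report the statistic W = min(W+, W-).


Step 1: Drop any zero differences (none here) and take |d_i|.
|d| = [3, 1, 4, 8, 4, 5, 1, 1, 6, 3, 4]
Step 2: Midrank |d_i| (ties get averaged ranks).
ranks: |3|->4.5, |1|->2, |4|->7, |8|->11, |4|->7, |5|->9, |1|->2, |1|->2, |6|->10, |3|->4.5, |4|->7
Step 3: Attach original signs; sum ranks with positive sign and with negative sign.
W+ = 4.5 + 2 + 7 + 7 + 2 + 10 + 4.5 = 37
W- = 11 + 9 + 2 + 7 = 29
(Check: W+ + W- = 66 should equal n(n+1)/2 = 66.)
Step 4: Test statistic W = min(W+, W-) = 29.
Step 5: Ties in |d|, so use the tie-corrected normal approximation.
        E[W] = n(n+1)/4 = 11*12/4 = 33.
        Tie groups: |d|=1 (t=3), |d|=3 (t=2), |d|=4 (t=3); sum(t^3 - t) = 54.
        Var[W] = n(n+1)(2n+1)/24 - sum(t^3-t)/48 = 3036/24 - 54/48 = 125.375.
        z = (W - E[W]) / sqrt(Var[W]) = (29 - 33) / 11.1971 = -0.3572.
        Two-sided p = 2*Phi(z) = 0.720916.
Step 6: alpha = 0.1. fail to reject H0.

W+ = 37, W- = 29, W = min = 29, p = 0.720916, fail to reject H0.


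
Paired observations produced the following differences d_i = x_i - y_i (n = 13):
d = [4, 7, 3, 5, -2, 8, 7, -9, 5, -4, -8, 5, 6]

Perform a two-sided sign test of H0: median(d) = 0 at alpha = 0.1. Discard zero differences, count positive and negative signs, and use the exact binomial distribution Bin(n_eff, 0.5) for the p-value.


Step 1: Discard zero differences. Original n = 13; n_eff = number of nonzero differences = 13.
Nonzero differences (with sign): +4, +7, +3, +5, -2, +8, +7, -9, +5, -4, -8, +5, +6
Step 2: Count signs: positive = 9, negative = 4.
Step 3: Under H0: P(positive) = 0.5, so the number of positives S ~ Bin(13, 0.5).
Step 4: Two-sided exact p-value = sum of Bin(13,0.5) probabilities at or below the observed probability = 0.266846.
Step 5: alpha = 0.1. fail to reject H0.

n_eff = 13, pos = 9, neg = 4, p = 0.266846, fail to reject H0.


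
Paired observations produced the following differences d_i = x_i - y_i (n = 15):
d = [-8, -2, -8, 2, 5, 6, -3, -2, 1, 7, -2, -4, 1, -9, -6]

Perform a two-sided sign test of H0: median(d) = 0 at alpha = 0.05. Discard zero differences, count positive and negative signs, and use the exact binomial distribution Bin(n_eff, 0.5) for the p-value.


Step 1: Discard zero differences. Original n = 15; n_eff = number of nonzero differences = 15.
Nonzero differences (with sign): -8, -2, -8, +2, +5, +6, -3, -2, +1, +7, -2, -4, +1, -9, -6
Step 2: Count signs: positive = 6, negative = 9.
Step 3: Under H0: P(positive) = 0.5, so the number of positives S ~ Bin(15, 0.5).
Step 4: Two-sided exact p-value = sum of Bin(15,0.5) probabilities at or below the observed probability = 0.607239.
Step 5: alpha = 0.05. fail to reject H0.

n_eff = 15, pos = 6, neg = 9, p = 0.607239, fail to reject H0.


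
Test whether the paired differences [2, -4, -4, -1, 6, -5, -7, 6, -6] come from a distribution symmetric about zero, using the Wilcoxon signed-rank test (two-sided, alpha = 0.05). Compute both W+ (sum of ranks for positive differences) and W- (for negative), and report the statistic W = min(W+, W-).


Step 1: Drop any zero differences (none here) and take |d_i|.
|d| = [2, 4, 4, 1, 6, 5, 7, 6, 6]
Step 2: Midrank |d_i| (ties get averaged ranks).
ranks: |2|->2, |4|->3.5, |4|->3.5, |1|->1, |6|->7, |5|->5, |7|->9, |6|->7, |6|->7
Step 3: Attach original signs; sum ranks with positive sign and with negative sign.
W+ = 2 + 7 + 7 = 16
W- = 3.5 + 3.5 + 1 + 5 + 9 + 7 = 29
(Check: W+ + W- = 45 should equal n(n+1)/2 = 45.)
Step 4: Test statistic W = min(W+, W-) = 16.
Step 5: Ties in |d|, so use the tie-corrected normal approximation.
        E[W] = n(n+1)/4 = 9*10/4 = 22.5.
        Tie groups: |d|=4 (t=2), |d|=6 (t=3); sum(t^3 - t) = 30.
        Var[W] = n(n+1)(2n+1)/24 - sum(t^3-t)/48 = 1710/24 - 30/48 = 70.625.
        z = (W - E[W]) / sqrt(Var[W]) = (16 - 22.5) / 8.4039 = -0.7735.
        Two-sided p = 2*Phi(z) = 0.439254.
Step 6: alpha = 0.05. fail to reject H0.

W+ = 16, W- = 29, W = min = 16, p = 0.439254, fail to reject H0.
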